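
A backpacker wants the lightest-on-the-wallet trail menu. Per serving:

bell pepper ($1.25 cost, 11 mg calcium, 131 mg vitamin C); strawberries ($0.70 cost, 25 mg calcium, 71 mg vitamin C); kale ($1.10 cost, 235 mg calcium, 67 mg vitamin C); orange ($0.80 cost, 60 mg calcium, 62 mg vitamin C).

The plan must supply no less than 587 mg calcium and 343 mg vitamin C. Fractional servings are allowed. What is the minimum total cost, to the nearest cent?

$4.35

For a min-cost LP with two ≥-constraints, a basic feasible solution has at most two positive variables.
bell pepper only: max(587/11, 343/131) = 53.36 servings → $66.70.
strawberries only: max(587/25, 343/71) = 23.48 servings → $16.44.
kale only: max(587/235, 343/67) = 5.119 servings → $5.63.
orange only: max(587/60, 343/62) = 9.783 servings → $7.83.
bell pepper + strawberries with both targets exact would need a negative amount; discard.
bell pepper + kale with both tight: 1.374 servings and 2.434 servings → $4.39.
bell pepper + orange: intersection lies outside the first quadrant.
strawberries + kale with both tight: 2.75 servings and 2.205 servings → $4.35.
strawberries + orange with both targets exact would need a negative amount; discard.
kale + orange with both tight: 1.499 servings and 3.912 servings → $4.78.
The minimum over all feasible corners is $4.35.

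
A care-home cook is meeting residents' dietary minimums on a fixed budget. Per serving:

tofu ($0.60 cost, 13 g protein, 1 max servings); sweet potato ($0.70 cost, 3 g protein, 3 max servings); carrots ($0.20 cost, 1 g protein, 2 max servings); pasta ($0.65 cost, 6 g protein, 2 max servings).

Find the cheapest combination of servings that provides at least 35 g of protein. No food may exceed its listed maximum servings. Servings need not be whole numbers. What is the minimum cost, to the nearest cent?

$4.17

Cost per g of protein: tofu $0.0462, pasta $0.1083, carrots $0.2000, sweet potato $0.2333.
Take 1 serving of tofu: +13.0 g protein for $0.60 (total $0.60, still need 22.0 g).
Take 2 servings of pasta: +12.0 g protein for $1.30 (total $1.90, still need 10.0 g).
Take 2 servings of carrots: +2.0 g protein for $0.40 (total $2.30, still need 8.0 g).
Take 2.667 servings of sweet potato: +8.0 g protein for $1.87 (total $4.17, still need 0.0 g).
Filling from the cheapest source first is optimal under one linear minimum: $4.17.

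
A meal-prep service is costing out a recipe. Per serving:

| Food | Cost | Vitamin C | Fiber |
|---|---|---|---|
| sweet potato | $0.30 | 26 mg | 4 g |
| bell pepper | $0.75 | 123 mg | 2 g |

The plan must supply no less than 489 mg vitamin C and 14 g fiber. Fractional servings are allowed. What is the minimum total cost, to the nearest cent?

$3.22

This is a tiny linear program; its minimum lies at a vertex of the feasible set. List the vertices and price them.
sweet potato only: max(489/26, 14/4) = 18.81 servings → $5.64.
bell pepper only: max(489/123, 14/2) = 7 servings → $5.25.
sweet potato + bell pepper with both tight: 1.691 servings and 3.618 servings → $3.22.
So the least-cost plan costs $3.22.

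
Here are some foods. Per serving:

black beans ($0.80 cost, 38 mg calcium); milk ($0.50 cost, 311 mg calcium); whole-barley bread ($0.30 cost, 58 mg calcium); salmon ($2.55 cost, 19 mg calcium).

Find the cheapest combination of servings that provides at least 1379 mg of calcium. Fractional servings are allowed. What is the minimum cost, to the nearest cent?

Cost per mg of calcium: milk $0.0016, whole-barley bread $0.0052, black beans $0.0211, salmon $0.1342.
With no serving limits, use only milk: 1379 mg / 311 mg = 4.434 servings × $0.50 = $2.22.

$2.22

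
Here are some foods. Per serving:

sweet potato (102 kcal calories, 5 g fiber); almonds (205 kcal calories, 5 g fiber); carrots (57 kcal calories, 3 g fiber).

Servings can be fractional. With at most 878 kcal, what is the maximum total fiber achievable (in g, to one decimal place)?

Fiber per kcal: carrots 0.05263, sweet potato 0.04902, almonds 0.02439.
With no serving limits, spend the whole calories allowance on carrots: 878 kcal / 57 kcal × 3 g = 46.2 g.

46.2 g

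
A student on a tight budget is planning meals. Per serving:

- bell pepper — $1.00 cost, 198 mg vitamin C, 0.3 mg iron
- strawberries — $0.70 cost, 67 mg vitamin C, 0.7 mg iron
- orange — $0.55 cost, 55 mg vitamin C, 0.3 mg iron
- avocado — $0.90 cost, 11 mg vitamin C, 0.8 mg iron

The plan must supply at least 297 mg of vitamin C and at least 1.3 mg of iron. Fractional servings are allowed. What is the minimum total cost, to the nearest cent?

$2.01

Check every corner: each single food scaled to meet both minima, and each pair solved so both constraints bind.
bell pepper only: max(297/198, 1.3/0.3) = 4.333 servings → $4.33.
strawberries only: max(297/67, 1.3/0.7) = 4.433 servings → $3.10.
orange only: max(297/55, 1.3/0.3) = 5.4 servings → $2.97.
avocado only: max(297/11, 1.3/0.8) = 27 servings → $24.30.
bell pepper + strawberries with both tight: 1.019 servings and 1.42 servings → $2.01.
bell pepper + orange with both tight: 0.4103 servings and 3.923 servings → $2.57.
bell pepper + avocado with both tight: 1.44 servings and 1.085 servings → $2.42.
strawberries + orange with both targets exact would need a negative amount; discard.
strawberries + avocado: the both-tight solution has a negative serving — not a feasible corner.
orange + avocado: intersection lies outside the first quadrant.
So the least-cost plan costs $2.01.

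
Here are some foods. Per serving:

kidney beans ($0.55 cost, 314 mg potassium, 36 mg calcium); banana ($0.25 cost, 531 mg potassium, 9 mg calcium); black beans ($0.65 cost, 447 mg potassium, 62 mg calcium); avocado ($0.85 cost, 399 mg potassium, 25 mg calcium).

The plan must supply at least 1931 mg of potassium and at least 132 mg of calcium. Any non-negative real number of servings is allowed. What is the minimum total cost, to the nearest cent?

Minimising a linear cost over {potassium ≥ 1931, calcium ≥ 132, servings ≥ 0} — the optimum is at a vertex, using one or two foods.
kidney beans only: max(1931/314, 132/36) = 6.15 servings → $3.38.
banana only: max(1931/531, 132/9) = 14.67 servings → $3.67.
black beans only: max(1931/447, 132/62) = 4.32 servings → $2.81.
avocado only: max(1931/399, 132/25) = 5.28 servings → $4.49.
kidney beans + banana with both tight: 3.236 servings and 1.723 servings → $2.21.
kidney beans + black beans: the both-tight solution has a negative serving — not a feasible corner.
kidney beans + avocado with both tight: 0.6744 servings and 4.309 servings → $4.03.
banana + black beans with both tight: 2.101 servings and 1.824 servings → $1.71.
banana + avocado: the both-tight solution has a negative serving — not a feasible corner.
black beans + avocado with both tight: 0.3239 servings and 4.477 servings → $4.02.
Cheapest feasible corner: $1.71.

$1.71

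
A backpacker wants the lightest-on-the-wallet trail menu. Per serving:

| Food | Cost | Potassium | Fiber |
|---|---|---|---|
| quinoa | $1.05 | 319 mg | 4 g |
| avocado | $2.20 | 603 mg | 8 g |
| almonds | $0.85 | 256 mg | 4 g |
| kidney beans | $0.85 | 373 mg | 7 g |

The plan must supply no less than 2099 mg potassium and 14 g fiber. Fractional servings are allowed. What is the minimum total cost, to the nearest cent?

An LP optimum is at a vertex; with two nutrient constraints at most two foods are used. Check each candidate.
quinoa only: max(2099/319, 14/4) = 6.58 servings → $6.91.
avocado only: max(2099/603, 14/8) = 3.481 servings → $7.66.
almonds only: max(2099/256, 14/4) = 8.199 servings → $6.97.
kidney beans only: max(2099/373, 14/7) = 5.627 servings → $4.78.
quinoa + avocado: the both-tight solution has a negative serving — not a feasible corner.
quinoa + almonds: the both-tight solution has a negative serving — not a feasible corner.
quinoa + kidney beans: the both-tight solution has a negative serving — not a feasible corner.
avocado + almonds: intersection lies outside the first quadrant.
avocado + kidney beans: intersection lies outside the first quadrant.
almonds + kidney beans with both targets exact would need a negative amount; discard.
Cheapest feasible corner: $4.78.

$4.78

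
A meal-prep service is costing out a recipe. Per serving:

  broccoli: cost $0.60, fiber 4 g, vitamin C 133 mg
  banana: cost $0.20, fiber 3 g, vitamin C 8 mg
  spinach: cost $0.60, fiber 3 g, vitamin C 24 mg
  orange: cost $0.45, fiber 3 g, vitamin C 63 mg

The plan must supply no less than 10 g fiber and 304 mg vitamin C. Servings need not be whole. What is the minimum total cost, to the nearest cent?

$1.42

With two linear requirements the optimum uses one or two foods; enumerate the corners.
broccoli only: max(10/4, 304/133) = 2.5 servings → $1.50.
banana only: max(10/3, 304/8) = 38 servings → $7.60.
spinach only: max(10/3, 304/24) = 12.67 servings → $7.60.
orange only: max(10/3, 304/63) = 4.825 servings → $2.17.
broccoli + banana with both tight: 2.267 servings and 0.3106 servings → $1.42.
broccoli + spinach with both tight: 2.218 servings and 0.3762 servings → $1.56.
broccoli + orange with both tight: 1.918 servings and 0.7755 servings → $1.50.
banana + spinach: the both-tight solution has a negative serving — not a feasible corner.
banana + orange with both targets exact would need a negative amount; discard.
spinach + orange: intersection lies outside the first quadrant.
Cheapest feasible corner: $1.42.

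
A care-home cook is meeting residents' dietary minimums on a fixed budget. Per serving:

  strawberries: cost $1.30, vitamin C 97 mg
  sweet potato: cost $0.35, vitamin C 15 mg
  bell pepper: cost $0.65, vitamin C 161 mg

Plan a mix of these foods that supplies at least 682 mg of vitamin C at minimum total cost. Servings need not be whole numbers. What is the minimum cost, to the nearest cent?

Cost per mg of vitamin C: bell pepper $0.0040, strawberries $0.0134, sweet potato $0.0233.
With no serving limits, use only bell pepper: 682 mg / 161 mg = 4.236 servings × $0.65 = $2.75.

$2.75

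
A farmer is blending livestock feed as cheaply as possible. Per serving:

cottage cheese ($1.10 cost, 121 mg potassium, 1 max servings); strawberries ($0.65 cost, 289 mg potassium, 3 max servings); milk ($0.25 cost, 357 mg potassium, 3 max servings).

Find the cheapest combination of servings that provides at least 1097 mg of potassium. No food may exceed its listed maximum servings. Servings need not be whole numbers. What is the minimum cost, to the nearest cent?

$0.81

Cost per mg of potassium: milk $0.0007, strawberries $0.0022, cottage cheese $0.0091.
Take 3 servings of milk: +1071.0 mg potassium for $0.75 (total $0.75, still need 26.0 mg).
Take 0.08997 servings of strawberries: +26.0 mg potassium for $0.06 (total $0.81, still need 0.0 mg).
Filling from the cheapest source first is optimal under one linear minimum: $0.81.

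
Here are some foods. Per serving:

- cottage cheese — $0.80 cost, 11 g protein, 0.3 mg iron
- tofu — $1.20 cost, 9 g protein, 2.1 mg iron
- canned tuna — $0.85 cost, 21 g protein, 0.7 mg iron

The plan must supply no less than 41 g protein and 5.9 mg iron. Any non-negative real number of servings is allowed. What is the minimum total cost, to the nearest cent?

$3.76

This is a tiny linear program; its minimum lies at a vertex of the feasible set. List the vertices and price them.
cottage cheese only: max(41/11, 5.9/0.3) = 19.67 servings → $15.73.
tofu only: max(41/9, 5.9/2.1) = 4.556 servings → $5.47.
canned tuna only: max(41/21, 5.9/0.7) = 8.429 servings → $7.16.
cottage cheese + tofu with both tight: 1.618 servings and 2.578 servings → $4.39.
cottage cheese + canned tuna: the both-tight solution has a negative serving — not a feasible corner.
tofu + canned tuna with both tight: 2.519 servings and 0.873 servings → $3.76.
Cheapest feasible corner: $3.76.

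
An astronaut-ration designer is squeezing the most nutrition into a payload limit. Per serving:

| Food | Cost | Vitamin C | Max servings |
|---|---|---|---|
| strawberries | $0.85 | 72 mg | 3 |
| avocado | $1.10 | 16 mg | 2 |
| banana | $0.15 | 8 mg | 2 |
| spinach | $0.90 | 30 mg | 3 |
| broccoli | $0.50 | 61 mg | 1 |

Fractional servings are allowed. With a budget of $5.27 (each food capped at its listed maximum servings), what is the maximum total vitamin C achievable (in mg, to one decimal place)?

Vitamin C per dollar: broccoli 122, strawberries 84.71, banana 53.33, spinach 33.33, avocado 14.55.
Take 1 serving of broccoli: spends $0.50, +61.0 mg vitamin C (running total 61.0 mg).
Take 3 servings of strawberries: spends $2.55, +216.0 mg vitamin C (running total 277.0 mg).
Take 2 servings of banana: spends $0.30, +16.0 mg vitamin C (running total 293.0 mg).
Take 2.133 servings of spinach: spends $1.92, +64.0 mg vitamin C (running total 357.0 mg).
Greedy by best ratio exhausts the cost allowance optimally: 357.0 mg.

357.0 mg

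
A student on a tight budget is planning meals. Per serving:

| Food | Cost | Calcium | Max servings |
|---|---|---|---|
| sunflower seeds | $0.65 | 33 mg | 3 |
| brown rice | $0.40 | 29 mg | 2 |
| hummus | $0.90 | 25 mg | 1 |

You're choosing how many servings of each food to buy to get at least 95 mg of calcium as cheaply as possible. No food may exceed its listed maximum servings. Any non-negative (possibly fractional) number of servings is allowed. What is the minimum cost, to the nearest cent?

$1.53

Cost per mg of calcium: brown rice $0.0138, sunflower seeds $0.0197, hummus $0.0360.
Take 2 servings of brown rice: +58.0 mg calcium for $0.80 (total $0.80, still need 37.0 mg).
Take 1.121 servings of sunflower seeds: +37.0 mg calcium for $0.73 (total $1.53, still need 0.0 mg).
Greedy by cheapest-per-mg is optimal for a single linear constraint, so the minimum cost is $1.53.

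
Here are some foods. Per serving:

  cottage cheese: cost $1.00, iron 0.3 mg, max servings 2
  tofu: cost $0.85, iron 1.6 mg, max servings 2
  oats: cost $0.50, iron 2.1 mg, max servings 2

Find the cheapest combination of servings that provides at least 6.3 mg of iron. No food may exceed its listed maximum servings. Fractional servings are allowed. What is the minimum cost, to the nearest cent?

Cost per mg of iron: oats $0.2381, tofu $0.5312, cottage cheese $3.3333.
Take 2 servings of oats: +4.2 mg iron for $1.00 (total $1.00, still need 2.1 mg).
Take 1.312 servings of tofu: +2.1 mg iron for $1.12 (total $2.12, still need 0.0 mg).
Filling from the cheapest source first is optimal under one linear minimum: $2.12.

$2.12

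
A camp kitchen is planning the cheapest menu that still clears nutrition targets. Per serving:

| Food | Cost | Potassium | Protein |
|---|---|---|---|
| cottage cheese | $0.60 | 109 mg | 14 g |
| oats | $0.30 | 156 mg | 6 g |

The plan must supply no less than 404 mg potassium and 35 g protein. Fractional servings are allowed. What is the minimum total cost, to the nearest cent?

This is a tiny linear program; its minimum lies at a vertex of the feasible set. List the vertices and price them.
cottage cheese only: max(404/109, 35/14) = 3.706 servings → $2.22.
oats only: max(404/156, 35/6) = 5.833 servings → $1.75.
cottage cheese + oats with both tight: 1.984 servings and 1.203 servings → $1.55.
The minimum over all feasible corners is $1.55.

$1.55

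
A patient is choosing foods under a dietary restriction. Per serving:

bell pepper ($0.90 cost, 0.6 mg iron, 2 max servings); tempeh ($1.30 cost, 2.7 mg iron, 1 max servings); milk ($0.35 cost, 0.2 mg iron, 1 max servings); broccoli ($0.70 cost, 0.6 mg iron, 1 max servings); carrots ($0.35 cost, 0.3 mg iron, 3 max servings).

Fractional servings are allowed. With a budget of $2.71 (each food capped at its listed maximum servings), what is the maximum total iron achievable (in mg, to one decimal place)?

Iron per dollar: tempeh 2.077, broccoli 0.8571, carrots 0.8571, bell pepper 0.6667, milk 0.5714.
Take 1 serving of tempeh: spends $1.30, +2.7 mg iron (running total 2.7 mg).
Take 1 serving of broccoli: spends $0.70, +0.6 mg iron (running total 3.3 mg).
Take 2.029 servings of carrots: spends $0.71, +0.6 mg iron (running total 3.9 mg).
Filling greedily by iron-per-dollar is optimal for one linear limit, giving 3.9 mg.

3.9 mg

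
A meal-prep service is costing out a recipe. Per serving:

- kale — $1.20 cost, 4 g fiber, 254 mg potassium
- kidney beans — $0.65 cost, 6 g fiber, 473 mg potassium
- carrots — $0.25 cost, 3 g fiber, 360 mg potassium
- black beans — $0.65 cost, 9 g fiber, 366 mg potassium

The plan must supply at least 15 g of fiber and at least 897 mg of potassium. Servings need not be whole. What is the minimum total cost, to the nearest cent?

$1.12

Minimising a linear cost over {fiber ≥ 15, potassium ≥ 897, servings ≥ 0} — the optimum is at a vertex, using one or two foods.
kale only: max(15/4, 897/254) = 3.75 servings → $4.50.
kidney beans only: max(15/6, 897/473) = 2.5 servings → $1.62.
carrots only: max(15/3, 897/360) = 5 servings → $1.25.
black beans only: max(15/9, 897/366) = 2.451 servings → $1.59.
kale + kidney beans: intersection lies outside the first quadrant.
kale + carrots with both targets exact would need a negative amount; discard.
kale + black beans with both tight: 3.142 servings and 0.2701 servings → $3.95.
kidney beans + carrots: the both-tight solution has a negative serving — not a feasible corner.
kidney beans + black beans with both tight: 1.253 servings and 0.8311 servings → $1.35.
carrots + black beans with both tight: 1.206 servings and 1.265 servings → $1.12.
The minimum over all feasible corners is $1.12.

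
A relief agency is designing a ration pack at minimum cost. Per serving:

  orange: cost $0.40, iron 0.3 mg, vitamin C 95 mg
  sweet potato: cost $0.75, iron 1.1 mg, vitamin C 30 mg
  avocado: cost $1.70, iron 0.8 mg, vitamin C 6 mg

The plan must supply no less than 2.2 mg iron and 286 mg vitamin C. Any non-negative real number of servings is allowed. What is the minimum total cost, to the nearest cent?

orange only: max(2.2/0.3, 286/95) = 7.333 servings → $2.93.
sweet potato only: max(2.2/1.1, 286/30) = 9.533 servings → $7.15.
avocado only: max(2.2/0.8, 286/6) = 47.67 servings → $81.03.
orange + sweet potato with both tight: 2.603 servings and 1.29 servings → $2.01.
orange + avocado with both tight: 2.906 servings and 1.66 servings → $3.98.
sweet potato + avocado with both targets exact would need a negative amount; discard.
So the least-cost plan costs $2.01.

$2.01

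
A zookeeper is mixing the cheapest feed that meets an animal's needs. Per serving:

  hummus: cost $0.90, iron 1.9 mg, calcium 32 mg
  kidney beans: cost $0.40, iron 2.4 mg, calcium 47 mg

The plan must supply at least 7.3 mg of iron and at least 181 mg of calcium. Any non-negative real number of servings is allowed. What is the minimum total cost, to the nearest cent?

Compare the cost at each extreme point of the feasible region.
hummus only: max(7.3/1.9, 181/32) = 5.656 servings → $5.09.
kidney beans only: max(7.3/2.4, 181/47) = 3.851 servings → $1.54.
hummus + kidney beans: intersection lies outside the first quadrant.
Cheapest feasible corner: $1.54.

$1.54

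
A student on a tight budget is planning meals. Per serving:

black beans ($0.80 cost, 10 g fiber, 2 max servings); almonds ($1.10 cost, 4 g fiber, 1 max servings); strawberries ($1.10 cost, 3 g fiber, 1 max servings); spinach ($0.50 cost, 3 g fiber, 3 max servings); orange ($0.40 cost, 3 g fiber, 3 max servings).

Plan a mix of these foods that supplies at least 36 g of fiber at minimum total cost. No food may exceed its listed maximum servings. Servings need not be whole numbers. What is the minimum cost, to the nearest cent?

Cost per g of fiber: black beans $0.0800, orange $0.1333, spinach $0.1667, almonds $0.2750, strawberries $0.3667.
Take 2 servings of black beans: +20.0 g fiber for $1.60 (total $1.60, still need 16.0 g).
Take 3 servings of orange: +9.0 g fiber for $1.20 (total $2.80, still need 7.0 g).
Take 2.333 servings of spinach: +7.0 g fiber for $1.17 (total $3.97, still need 0.0 g).
Greedy by cheapest-per-g is optimal for a single linear constraint, so the minimum cost is $3.97.

$3.97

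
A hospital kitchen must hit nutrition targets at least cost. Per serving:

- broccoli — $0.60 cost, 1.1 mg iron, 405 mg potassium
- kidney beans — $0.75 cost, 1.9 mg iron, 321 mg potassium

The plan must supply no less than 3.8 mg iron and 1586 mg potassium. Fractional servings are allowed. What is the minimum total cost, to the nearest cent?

$2.35

With two linear requirements the optimum uses one or two foods; enumerate the corners.
broccoli only: max(3.8/1.1, 1586/405) = 3.916 servings → $2.35.
kidney beans only: max(3.8/1.9, 1586/321) = 4.941 servings → $3.71.
broccoli + kidney beans: intersection lies outside the first quadrant.
So the least-cost plan costs $2.35.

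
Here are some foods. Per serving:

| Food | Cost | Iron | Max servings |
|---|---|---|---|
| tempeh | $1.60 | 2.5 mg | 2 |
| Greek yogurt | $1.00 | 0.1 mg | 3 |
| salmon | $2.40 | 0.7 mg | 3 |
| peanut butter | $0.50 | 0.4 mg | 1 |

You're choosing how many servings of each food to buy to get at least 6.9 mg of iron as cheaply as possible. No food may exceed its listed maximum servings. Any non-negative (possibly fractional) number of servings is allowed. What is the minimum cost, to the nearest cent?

$8.84

Cost per mg of iron: tempeh $0.6400, peanut butter $1.2500, salmon $3.4286, Greek yogurt $10.0000.
Take 2 servings of tempeh: +5.0 mg iron for $3.20 (total $3.20, still need 1.9 mg).
Take 1 serving of peanut butter: +0.4 mg iron for $0.50 (total $3.70, still need 1.5 mg).
Take 2.143 servings of salmon: +1.5 mg iron for $5.14 (total $8.84, still need 0.0 mg).
Greedy by cheapest-per-mg is optimal for a single linear constraint, so the minimum cost is $8.84.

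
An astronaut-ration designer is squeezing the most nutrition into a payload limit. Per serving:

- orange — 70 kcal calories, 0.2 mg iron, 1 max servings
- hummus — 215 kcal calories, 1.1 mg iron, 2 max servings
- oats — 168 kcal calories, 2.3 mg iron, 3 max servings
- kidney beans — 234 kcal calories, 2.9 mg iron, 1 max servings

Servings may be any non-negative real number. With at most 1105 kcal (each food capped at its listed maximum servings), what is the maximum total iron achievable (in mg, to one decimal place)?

Iron per kcal: oats 0.01369, kidney beans 0.01239, hummus 0.005116, orange 0.002857.
Take 3 servings of oats: uses 504 kcal, +6.9 mg iron (running total 6.9 mg).
Take 1 serving of kidney beans: uses 234 kcal, +2.9 mg iron (running total 9.8 mg).
Take 1.707 servings of hummus: uses 367 kcal, +1.9 mg iron (running total 11.7 mg).
Greedy by best ratio exhausts the calories allowance optimally: 11.7 mg.

11.7 mg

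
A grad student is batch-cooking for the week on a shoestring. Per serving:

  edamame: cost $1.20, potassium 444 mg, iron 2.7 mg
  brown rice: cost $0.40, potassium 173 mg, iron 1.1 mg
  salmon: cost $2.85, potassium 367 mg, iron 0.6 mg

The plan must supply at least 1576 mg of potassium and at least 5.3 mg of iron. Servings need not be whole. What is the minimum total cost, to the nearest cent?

Check every corner: each single food scaled to meet both minima, and each pair solved so both constraints bind.
edamame only: max(1576/444, 5.3/2.7) = 3.55 servings → $4.26.
brown rice only: max(1576/173, 5.3/1.1) = 9.11 servings → $3.64.
salmon only: max(1576/367, 5.3/0.6) = 8.833 servings → $25.18.
edamame + brown rice with both targets exact would need a negative amount; discard.
edamame + salmon with both tight: 1.38 servings and 2.625 servings → $9.14.
brown rice + salmon with both tight: 3.333 servings and 2.723 servings → $9.09.
The minimum over all feasible corners is $3.64.

$3.64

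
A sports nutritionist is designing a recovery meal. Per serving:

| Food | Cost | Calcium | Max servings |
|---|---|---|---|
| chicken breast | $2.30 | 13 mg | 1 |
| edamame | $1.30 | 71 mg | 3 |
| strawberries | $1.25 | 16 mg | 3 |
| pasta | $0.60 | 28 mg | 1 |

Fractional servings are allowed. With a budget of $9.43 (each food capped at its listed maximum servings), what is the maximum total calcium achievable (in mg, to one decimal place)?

295.7 mg

Calcium per dollar: edamame 54.62, pasta 46.67, strawberries 12.8, chicken breast 5.652.
Take 3 servings of edamame: spends $3.90, +213.0 mg calcium (running total 213.0 mg).
Take 1 serving of pasta: spends $0.60, +28.0 mg calcium (running total 241.0 mg).
Take 3 servings of strawberries: spends $3.75, +48.0 mg calcium (running total 289.0 mg).
Take 0.513 servings of chicken breast: spends $1.18, +6.7 mg calcium (running total 295.7 mg).
Filling greedily by calcium-per-dollar is optimal for one linear limit, giving 295.7 mg.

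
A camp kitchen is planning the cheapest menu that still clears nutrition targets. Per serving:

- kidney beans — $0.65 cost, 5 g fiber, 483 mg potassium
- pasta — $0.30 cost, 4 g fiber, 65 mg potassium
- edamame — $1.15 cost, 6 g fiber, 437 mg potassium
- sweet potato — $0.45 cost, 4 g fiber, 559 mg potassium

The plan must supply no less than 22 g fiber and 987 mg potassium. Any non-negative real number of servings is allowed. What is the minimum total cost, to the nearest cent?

This is a tiny linear program; its minimum lies at a vertex of the feasible set. List the vertices and price them.
kidney beans only: max(22/5, 987/483) = 4.4 servings → $2.86.
pasta only: max(22/4, 987/65) = 15.18 servings → $4.56.
edamame only: max(22/6, 987/437) = 3.667 servings → $4.22.
sweet potato only: max(22/4, 987/559) = 5.5 servings → $2.48.
kidney beans + pasta with both tight: 1.567 servings and 3.541 servings → $2.08.
kidney beans + edamame with both targets exact would need a negative amount; discard.
kidney beans + sweet potato: intersection lies outside the first quadrant.
pasta + edamame with both tight: 2.719 servings and 1.854 servings → $2.95.
pasta + sweet potato with both tight: 4.226 servings and 1.274 servings → $1.84.
edamame + sweet potato: intersection lies outside the first quadrant.
So the least-cost plan costs $1.84.

$1.84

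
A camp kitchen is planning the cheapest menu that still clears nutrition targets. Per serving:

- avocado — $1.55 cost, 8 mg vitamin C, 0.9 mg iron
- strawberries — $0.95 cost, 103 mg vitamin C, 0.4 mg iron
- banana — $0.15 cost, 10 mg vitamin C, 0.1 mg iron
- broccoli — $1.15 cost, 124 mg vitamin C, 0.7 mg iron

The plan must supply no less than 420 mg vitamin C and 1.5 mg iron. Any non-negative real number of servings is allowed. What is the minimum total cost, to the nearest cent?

This is a tiny linear program; its minimum lies at a vertex of the feasible set. List the vertices and price them.
avocado only: max(420/8, 1.5/0.9) = 52.5 servings → $81.38.
strawberries only: max(420/103, 1.5/0.4) = 4.078 servings → $3.87.
banana only: max(420/10, 1.5/0.1) = 42 servings → $6.30.
broccoli only: max(420/124, 1.5/0.7) = 3.387 servings → $3.90.
avocado + strawberries: the both-tight solution has a negative serving — not a feasible corner.
avocado + banana with both targets exact would need a negative amount; discard.
avocado + broccoli with both targets exact would need a negative amount; discard.
strawberries + banana: intersection lies outside the first quadrant.
strawberries + broccoli: the both-tight solution has a negative serving — not a feasible corner.
banana + broccoli: the both-tight solution has a negative serving — not a feasible corner.
So the least-cost plan costs $3.87.

$3.87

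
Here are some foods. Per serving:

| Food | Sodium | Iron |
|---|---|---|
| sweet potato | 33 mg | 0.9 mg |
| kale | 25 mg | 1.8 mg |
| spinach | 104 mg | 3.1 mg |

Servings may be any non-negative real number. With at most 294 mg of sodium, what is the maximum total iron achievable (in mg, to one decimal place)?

21.2 mg

Iron per mg sodium: kale 0.072, spinach 0.02981, sweet potato 0.02727.
With no serving limits, spend the whole sodium allowance on kale: 294 mg / 25 mg × 1.8 mg = 21.2 mg.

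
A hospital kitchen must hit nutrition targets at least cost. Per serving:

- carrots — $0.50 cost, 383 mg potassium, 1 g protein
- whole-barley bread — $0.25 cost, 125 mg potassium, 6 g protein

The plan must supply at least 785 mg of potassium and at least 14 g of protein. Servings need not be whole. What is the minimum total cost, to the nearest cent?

carrots only: max(785/383, 14/1) = 14 servings → $7.00.
whole-barley bread only: max(785/125, 14/6) = 6.28 servings → $1.57.
carrots + whole-barley bread with both tight: 1.362 servings and 2.106 servings → $1.21.
So the least-cost plan costs $1.21.

$1.21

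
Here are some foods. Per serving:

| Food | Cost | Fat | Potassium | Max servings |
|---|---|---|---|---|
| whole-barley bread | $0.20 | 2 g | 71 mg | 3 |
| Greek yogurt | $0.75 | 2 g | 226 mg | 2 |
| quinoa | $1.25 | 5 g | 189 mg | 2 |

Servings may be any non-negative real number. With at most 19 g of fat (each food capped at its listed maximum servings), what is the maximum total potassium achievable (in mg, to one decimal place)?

1007.5 mg

Potassium per g fat: Greek yogurt 113, quinoa 37.8, whole-barley bread 35.5.
Take 2 servings of Greek yogurt: uses 4 g fat, +452.0 mg potassium (running total 452.0 mg).
Take 2 servings of quinoa: uses 10 g fat, +378.0 mg potassium (running total 830.0 mg).
Take 2.5 servings of whole-barley bread: uses 5 g fat, +177.5 mg potassium (running total 1007.5 mg).
Greedy by best ratio exhausts the fat allowance optimally: 1007.5 mg.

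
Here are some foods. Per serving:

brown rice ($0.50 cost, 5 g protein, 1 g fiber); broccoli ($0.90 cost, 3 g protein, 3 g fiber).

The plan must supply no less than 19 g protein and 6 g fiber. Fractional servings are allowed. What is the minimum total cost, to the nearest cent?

$2.45

brown rice only: max(19/5, 6/1) = 6 servings → $3.00.
broccoli only: max(19/3, 6/3) = 6.333 servings → $5.70.
brown rice + broccoli with both tight: 3.25 servings and 0.9167 servings → $2.45.
Cheapest feasible corner: $2.45.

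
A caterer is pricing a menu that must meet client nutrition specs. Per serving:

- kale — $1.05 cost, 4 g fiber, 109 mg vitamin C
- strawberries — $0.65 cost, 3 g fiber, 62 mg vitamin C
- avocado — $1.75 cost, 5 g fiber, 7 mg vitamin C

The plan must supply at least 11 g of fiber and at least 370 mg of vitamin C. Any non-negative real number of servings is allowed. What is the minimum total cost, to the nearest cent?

$3.56

kale only: max(11/4, 370/109) = 3.394 servings → $3.56.
strawberries only: max(11/3, 370/62) = 5.968 servings → $3.88.
avocado only: max(11/5, 370/7) = 52.86 servings → $92.50.
kale + strawberries: the both-tight solution has a negative serving — not a feasible corner.
kale + avocado: intersection lies outside the first quadrant.
strawberries + avocado with both targets exact would need a negative amount; discard.
So the least-cost plan costs $3.56.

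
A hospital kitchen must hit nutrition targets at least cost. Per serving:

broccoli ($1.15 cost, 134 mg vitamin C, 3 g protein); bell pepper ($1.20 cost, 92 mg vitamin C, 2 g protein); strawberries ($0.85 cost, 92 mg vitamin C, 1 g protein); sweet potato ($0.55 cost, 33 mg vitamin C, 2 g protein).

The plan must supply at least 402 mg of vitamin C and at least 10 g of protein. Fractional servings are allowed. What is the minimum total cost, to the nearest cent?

$3.66

Compare the cost at each extreme point of the feasible region.
broccoli only: max(402/134, 10/3) = 3.333 servings → $3.83.
bell pepper only: max(402/92, 10/2) = 5 servings → $6.00.
strawberries only: max(402/92, 10/1) = 10 servings → $8.50.
sweet potato only: max(402/33, 10/2) = 12.18 servings → $6.70.
broccoli + bell pepper: the both-tight solution has a negative serving — not a feasible corner.
broccoli + strawberries with both targets exact would need a negative amount; discard.
broccoli + sweet potato with both tight: 2.805 servings and 0.7929 servings → $3.66.
bell pepper + strawberries: intersection lies outside the first quadrant.
bell pepper + sweet potato with both tight: 4.017 servings and 0.9831 servings → $5.36.
strawberries + sweet potato with both tight: 3.139 servings and 3.43 servings → $4.55.
Cheapest feasible corner: $3.66.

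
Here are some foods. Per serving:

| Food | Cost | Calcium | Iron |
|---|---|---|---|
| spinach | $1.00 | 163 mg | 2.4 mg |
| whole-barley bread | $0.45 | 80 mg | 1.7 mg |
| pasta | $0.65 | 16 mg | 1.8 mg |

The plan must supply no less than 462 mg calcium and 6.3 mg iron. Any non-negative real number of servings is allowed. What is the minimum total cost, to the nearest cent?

A basic optimal solution has at most two foods positive. Try each food alone and each pair with both targets met exactly.
spinach only: max(462/163, 6.3/2.4) = 2.834 servings → $2.83.
whole-barley bread only: max(462/80, 6.3/1.7) = 5.775 servings → $2.60.
pasta only: max(462/16, 6.3/1.8) = 28.88 servings → $18.77.
spinach + whole-barley bread with both targets exact would need a negative amount; discard.
spinach + pasta: the both-tight solution has a negative serving — not a feasible corner.
whole-barley bread + pasta: intersection lies outside the first quadrant.
Cheapest feasible corner: $2.60.

$2.60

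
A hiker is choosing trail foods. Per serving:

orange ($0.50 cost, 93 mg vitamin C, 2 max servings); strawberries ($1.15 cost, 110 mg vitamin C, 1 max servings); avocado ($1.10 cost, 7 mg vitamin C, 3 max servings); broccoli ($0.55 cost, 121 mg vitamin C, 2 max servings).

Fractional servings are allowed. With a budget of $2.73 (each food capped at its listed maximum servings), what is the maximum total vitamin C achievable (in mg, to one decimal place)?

488.3 mg

Vitamin C per dollar: broccoli 220, orange 186, strawberries 95.65, avocado 6.364.
Take 2 servings of broccoli: spends $1.10, +242.0 mg vitamin C (running total 242.0 mg).
Take 2 servings of orange: spends $1.00, +186.0 mg vitamin C (running total 428.0 mg).
Take 0.5478 servings of strawberries: spends $0.63, +60.3 mg vitamin C (running total 488.3 mg).
Greedy by best ratio exhausts the cost allowance optimally: 488.3 mg.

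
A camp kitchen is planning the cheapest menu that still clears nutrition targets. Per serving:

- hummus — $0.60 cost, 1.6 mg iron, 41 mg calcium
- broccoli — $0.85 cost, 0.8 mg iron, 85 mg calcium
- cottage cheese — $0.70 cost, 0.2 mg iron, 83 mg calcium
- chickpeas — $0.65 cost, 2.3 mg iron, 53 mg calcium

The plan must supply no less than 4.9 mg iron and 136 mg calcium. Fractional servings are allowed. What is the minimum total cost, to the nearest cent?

$1.57

The cheapest plan sits at a corner of the feasible region — with two constraints it uses at most two foods.
hummus only: max(4.9/1.6, 136/41) = 3.317 servings → $1.99.
broccoli only: max(4.9/0.8, 136/85) = 6.125 servings → $5.21.
cottage cheese only: max(4.9/0.2, 136/83) = 24.5 servings → $17.15.
chickpeas only: max(4.9/2.3, 136/53) = 2.566 servings → $1.67.
hummus + broccoli with both tight: 2.982 servings and 0.1618 servings → $1.93.
hummus + cottage cheese with both tight: 3.046 servings and 0.134 servings → $1.92.
hummus + chickpeas: the both-tight solution has a negative serving — not a feasible corner.
broccoli + cottage cheese: the both-tight solution has a negative serving — not a feasible corner.
broccoli + chickpeas with both tight: 0.3468 servings and 2.01 servings → $1.60.
cottage cheese + chickpeas with both tight: 0.2945 servings and 2.105 servings → $1.57.
Cheapest feasible corner: $1.57.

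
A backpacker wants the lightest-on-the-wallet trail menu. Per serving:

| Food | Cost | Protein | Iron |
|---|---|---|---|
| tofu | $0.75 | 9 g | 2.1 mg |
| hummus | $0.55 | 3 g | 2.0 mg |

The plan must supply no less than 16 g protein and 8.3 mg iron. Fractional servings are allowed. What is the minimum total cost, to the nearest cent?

$2.39

This is a tiny linear program; its minimum lies at a vertex of the feasible set. List the vertices and price them.
tofu only: max(16/9, 8.3/2.1) = 3.952 servings → $2.96.
hummus only: max(16/3, 8.3/2.0) = 5.333 servings → $2.93.
tofu + hummus with both tight: 0.6068 servings and 3.513 servings → $2.39.
So the least-cost plan costs $2.39.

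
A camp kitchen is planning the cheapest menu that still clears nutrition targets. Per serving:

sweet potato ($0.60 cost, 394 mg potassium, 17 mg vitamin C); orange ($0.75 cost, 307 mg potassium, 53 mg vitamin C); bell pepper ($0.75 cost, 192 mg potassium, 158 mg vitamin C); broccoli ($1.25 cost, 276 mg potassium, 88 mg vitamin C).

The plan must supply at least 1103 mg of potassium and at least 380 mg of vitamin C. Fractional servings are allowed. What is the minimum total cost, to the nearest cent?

$2.70

Two binding constraints pin down two serving amounts, so the optimal mix uses at most two foods. The candidates are each food alone (scaled to the tighter of potassium/vitamin C) and each pair with both constraints tight.
sweet potato only: max(1103/394, 380/17) = 22.35 servings → $13.41.
orange only: max(1103/307, 380/53) = 7.17 servings → $5.38.
bell pepper only: max(1103/192, 380/158) = 5.745 servings → $4.31.
broccoli only: max(1103/276, 380/88) = 4.318 servings → $5.40.
sweet potato + orange with both targets exact would need a negative amount; discard.
sweet potato + bell pepper with both tight: 1.718 servings and 2.22 servings → $2.70.
sweet potato + broccoli: intersection lies outside the first quadrant.
orange + bell pepper with both tight: 2.643 servings and 1.518 servings → $3.12.
orange + broccoli: the both-tight solution has a negative serving — not a feasible corner.
bell pepper + broccoli with both tight: 0.2926 servings and 3.793 servings → $4.96.
Cheapest feasible corner: $2.70.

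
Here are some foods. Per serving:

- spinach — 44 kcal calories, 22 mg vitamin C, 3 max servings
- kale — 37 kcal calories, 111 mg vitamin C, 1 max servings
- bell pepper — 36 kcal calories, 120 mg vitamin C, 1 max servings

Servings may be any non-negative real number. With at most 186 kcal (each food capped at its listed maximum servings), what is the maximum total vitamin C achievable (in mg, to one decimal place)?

287.5 mg

Vitamin C per kcal: bell pepper 3.333, kale 3, spinach 0.5.
Take 1 serving of bell pepper: uses 36 kcal, +120.0 mg vitamin C (running total 120.0 mg).
Take 1 serving of kale: uses 37 kcal, +111.0 mg vitamin C (running total 231.0 mg).
Take 2.568 servings of spinach: uses 113 kcal, +56.5 mg vitamin C (running total 287.5 mg).
Filling greedily by vitamin C-per-kcal is optimal for one linear limit, giving 287.5 mg.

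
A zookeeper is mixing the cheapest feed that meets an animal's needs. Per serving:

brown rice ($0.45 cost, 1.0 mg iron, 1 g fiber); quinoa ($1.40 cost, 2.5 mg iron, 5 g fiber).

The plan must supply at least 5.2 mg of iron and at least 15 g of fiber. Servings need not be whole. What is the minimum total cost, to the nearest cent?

For a min-cost LP with two ≥-constraints, a basic feasible solution has at most two positive variables.
brown rice only: max(5.2/1.0, 15/1) = 15 servings → $6.75.
quinoa only: max(5.2/2.5, 15/5) = 3 servings → $4.20.
brown rice + quinoa with both targets exact would need a negative amount; discard.
So the least-cost plan costs $4.20.

$4.20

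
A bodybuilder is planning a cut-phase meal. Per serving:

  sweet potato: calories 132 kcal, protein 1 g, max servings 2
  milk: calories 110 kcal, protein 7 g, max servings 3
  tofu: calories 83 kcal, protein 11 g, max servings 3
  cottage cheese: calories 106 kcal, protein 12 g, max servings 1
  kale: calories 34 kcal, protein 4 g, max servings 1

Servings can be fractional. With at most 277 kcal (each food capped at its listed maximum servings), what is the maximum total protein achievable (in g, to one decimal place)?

Protein per kcal: tofu 0.1325, kale 0.1176, cottage cheese 0.1132, milk 0.06364, sweet potato 0.007576.
Take 3 servings of tofu: uses 249 kcal, +33.0 g protein (running total 33.0 g).
Take 0.8235 servings of kale: uses 28 kcal, +3.3 g protein (running total 36.3 g).
Filling greedily by protein-per-kcal is optimal for one linear limit, giving 36.3 g.

36.3 g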